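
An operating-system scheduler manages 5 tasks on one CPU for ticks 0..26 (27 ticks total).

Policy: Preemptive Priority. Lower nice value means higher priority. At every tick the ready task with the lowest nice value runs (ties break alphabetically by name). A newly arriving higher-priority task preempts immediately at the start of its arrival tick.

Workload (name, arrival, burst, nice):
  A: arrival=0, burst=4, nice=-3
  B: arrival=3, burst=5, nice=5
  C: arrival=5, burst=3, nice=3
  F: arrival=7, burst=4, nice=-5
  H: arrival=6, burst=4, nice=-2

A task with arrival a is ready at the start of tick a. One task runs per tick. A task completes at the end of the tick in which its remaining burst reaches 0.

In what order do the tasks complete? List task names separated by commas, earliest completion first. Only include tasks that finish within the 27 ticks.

completion order = A, F, H, C, B

t=0: ready={A} → run A
t=1: ready={A} → run A
t=2: ready={A} → run A
t=3: ready={A,B} → run A
t=4: ready={B} → run B
t=5: ready={B,C} → run C
t=6: ready={B,C,H} → run H
t=7: ready={B,C,F,H} → run F
t=8: ready={B,C,F,H} → run F
t=9: ready={B,C,F,H} → run F
t=10: ready={B,C,F,H} → run F
t=11: ready={B,C,H} → run H
t=12: ready={B,C,H} → run H
t=13: ready={B,C,H} → run H
t=14: ready={B,C} → run C
t=15: ready={B,C} → run C
t=16: ready={B} → run B
t=17: ready={B} → run B
t=18: ready={B} → run B
t=19: ready={B} → run B
t=20: (idle)
t=21: (idle)
t=22: (idle)
t=23: (idle)
t=24: (idle)
t=25: (idle)
t=26: (idle)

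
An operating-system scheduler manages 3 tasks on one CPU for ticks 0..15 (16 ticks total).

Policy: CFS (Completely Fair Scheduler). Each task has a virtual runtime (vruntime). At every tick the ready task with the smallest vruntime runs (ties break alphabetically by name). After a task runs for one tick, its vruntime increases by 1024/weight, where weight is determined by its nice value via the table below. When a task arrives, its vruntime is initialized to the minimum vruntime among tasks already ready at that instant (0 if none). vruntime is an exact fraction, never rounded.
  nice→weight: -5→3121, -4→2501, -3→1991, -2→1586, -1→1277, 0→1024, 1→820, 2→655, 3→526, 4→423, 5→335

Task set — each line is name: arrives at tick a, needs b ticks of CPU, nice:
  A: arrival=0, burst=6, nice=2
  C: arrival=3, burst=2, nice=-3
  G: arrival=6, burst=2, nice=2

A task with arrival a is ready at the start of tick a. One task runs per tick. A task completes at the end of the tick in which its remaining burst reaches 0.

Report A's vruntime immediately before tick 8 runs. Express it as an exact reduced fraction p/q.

t=0: vr[A=0] → run A
t=1: vr[A=1024/655] → run A
t=2: vr[A=2048/655] → run A
t=3: vr[A=3072/655 C=3072/655] → run A
t=4: vr[A=4096/655 C=3072/655] → run C
t=5: vr[A=4096/655 C=6787072/1304105] → run C
t=6: vr[A=4096/655 G=4096/655] → run A
t=7: vr[A=1024/131 G=4096/655] → run G
t=8: vr[A=1024/131 G=1024/131] → run A
t=9: vr[G=1024/131] → run G
t=10: (idle)
t=11: (idle)
t=12: (idle)
t=13: (idle)
t=14: (idle)
t=15: (idle)

vruntime(A, start of tick 8) = 1024/131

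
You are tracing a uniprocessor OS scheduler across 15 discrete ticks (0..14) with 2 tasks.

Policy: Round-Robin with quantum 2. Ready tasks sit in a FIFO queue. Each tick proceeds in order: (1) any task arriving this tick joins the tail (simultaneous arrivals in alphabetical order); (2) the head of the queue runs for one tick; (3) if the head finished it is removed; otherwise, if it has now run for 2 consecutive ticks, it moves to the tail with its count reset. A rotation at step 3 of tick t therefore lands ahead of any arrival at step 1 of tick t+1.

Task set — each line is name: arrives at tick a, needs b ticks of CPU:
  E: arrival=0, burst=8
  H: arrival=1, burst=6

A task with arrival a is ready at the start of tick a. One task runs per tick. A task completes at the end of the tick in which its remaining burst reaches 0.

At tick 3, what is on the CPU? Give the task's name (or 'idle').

t=0: queue=[E] q_used=0 → run E
t=1: queue=[E,H] q_used=1 → run E
t=2: queue=[H,E] q_used=0 → run H
t=3: queue=[H,E] q_used=1 → run H
t=4: queue=[E,H] q_used=0 → run E
t=5: queue=[E,H] q_used=1 → run E
t=6: queue=[H,E] q_used=0 → run H
t=7: queue=[H,E] q_used=1 → run H
t=8: queue=[E,H] q_used=0 → run E
t=9: queue=[E,H] q_used=1 → run E
t=10: queue=[H,E] q_used=0 → run H
t=11: queue=[H,E] q_used=1 → run H
t=12: queue=[E] q_used=0 → run E
t=13: queue=[E] q_used=1 → run E
t=14: (idle)

running at tick 3 = H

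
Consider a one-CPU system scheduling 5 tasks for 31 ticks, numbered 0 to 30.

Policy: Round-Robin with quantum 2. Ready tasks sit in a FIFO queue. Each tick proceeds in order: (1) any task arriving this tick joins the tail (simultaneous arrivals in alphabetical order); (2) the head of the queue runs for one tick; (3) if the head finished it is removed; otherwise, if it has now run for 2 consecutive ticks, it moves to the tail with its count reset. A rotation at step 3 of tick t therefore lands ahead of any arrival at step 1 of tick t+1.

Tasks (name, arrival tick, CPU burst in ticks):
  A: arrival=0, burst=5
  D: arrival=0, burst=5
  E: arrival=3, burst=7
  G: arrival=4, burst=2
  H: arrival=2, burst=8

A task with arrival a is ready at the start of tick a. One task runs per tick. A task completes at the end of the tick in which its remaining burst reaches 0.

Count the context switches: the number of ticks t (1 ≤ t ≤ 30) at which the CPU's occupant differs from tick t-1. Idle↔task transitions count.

context switches = 15

t=0: queue=[A,D] q_used=0 → run A
t=1: queue=[A,D] q_used=1 → run A
t=2: queue=[D,A,H] q_used=0 → run D
t=3: queue=[D,A,H,E] q_used=1 → run D
t=4: queue=[A,H,E,D,G] q_used=0 → run A
t=5: queue=[A,H,E,D,G] q_used=1 → run A
t=6: queue=[H,E,D,G,A] q_used=0 → run H
t=7: queue=[H,E,D,G,A] q_used=1 → run H
t=8: queue=[E,D,G,A,H] q_used=0 → run E
t=9: queue=[E,D,G,A,H] q_used=1 → run E
t=10: queue=[D,G,A,H,E] q_used=0 → run D
t=11: queue=[D,G,A,H,E] q_used=1 → run D
t=12: queue=[G,A,H,E,D] q_used=0 → run G
t=13: queue=[G,A,H,E,D] q_used=1 → run G
t=14: queue=[A,H,E,D] q_used=0 → run A
t=15: queue=[H,E,D] q_used=0 → run H
t=16: queue=[H,E,D] q_used=1 → run H
t=17: queue=[E,D,H] q_used=0 → run E
t=18: queue=[E,D,H] q_used=1 → run E
t=19: queue=[D,H,E] q_used=0 → run D
t=20: queue=[H,E] q_used=0 → run H
t=21: queue=[H,E] q_used=1 → run H
t=22: queue=[E,H] q_used=0 → run E
t=23: queue=[E,H] q_used=1 → run E
t=24: queue=[H,E] q_used=0 → run H
t=25: queue=[H,E] q_used=1 → run H
t=26: queue=[E] q_used=0 → run E
t=27: (idle)
t=28: (idle)
t=29: (idle)
t=30: (idle)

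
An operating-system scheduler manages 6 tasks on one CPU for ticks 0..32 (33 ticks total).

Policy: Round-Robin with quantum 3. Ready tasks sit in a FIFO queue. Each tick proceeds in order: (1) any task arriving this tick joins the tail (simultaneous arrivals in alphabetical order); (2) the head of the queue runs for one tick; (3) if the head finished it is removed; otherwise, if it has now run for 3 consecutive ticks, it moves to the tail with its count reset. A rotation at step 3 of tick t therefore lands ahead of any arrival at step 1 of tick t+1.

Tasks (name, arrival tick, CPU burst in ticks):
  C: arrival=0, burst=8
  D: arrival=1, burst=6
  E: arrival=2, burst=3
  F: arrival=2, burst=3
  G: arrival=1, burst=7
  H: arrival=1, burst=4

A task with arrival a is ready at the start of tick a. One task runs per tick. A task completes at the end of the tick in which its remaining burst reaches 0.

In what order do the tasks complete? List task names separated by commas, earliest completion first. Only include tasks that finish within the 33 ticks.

completion order = E, F, D, H, C, G

t=0: queue=[C] q_used=0 → run C
t=1: queue=[C,D,G,H] q_used=1 → run C
t=2: queue=[C,D,G,H,E,F] q_used=2 → run C
t=3: queue=[D,G,H,E,F,C] q_used=0 → run D
t=4: queue=[D,G,H,E,F,C] q_used=1 → run D
t=5: queue=[D,G,H,E,F,C] q_used=2 → run D
t=6: queue=[G,H,E,F,C,D] q_used=0 → run G
t=7: queue=[G,H,E,F,C,D] q_used=1 → run G
t=8: queue=[G,H,E,F,C,D] q_used=2 → run G
t=9: queue=[H,E,F,C,D,G] q_used=0 → run H
t=10: queue=[H,E,F,C,D,G] q_used=1 → run H
t=11: queue=[H,E,F,C,D,G] q_used=2 → run H
t=12: queue=[E,F,C,D,G,H] q_used=0 → run E
t=13: queue=[E,F,C,D,G,H] q_used=1 → run E
t=14: queue=[E,F,C,D,G,H] q_used=2 → run E
t=15: queue=[F,C,D,G,H] q_used=0 → run F
t=16: queue=[F,C,D,G,H] q_used=1 → run F
t=17: queue=[F,C,D,G,H] q_used=2 → run F
t=18: queue=[C,D,G,H] q_used=0 → run C
t=19: queue=[C,D,G,H] q_used=1 → run C
t=20: queue=[C,D,G,H] q_used=2 → run C
t=21: queue=[D,G,H,C] q_used=0 → run D
t=22: queue=[D,G,H,C] q_used=1 → run D
t=23: queue=[D,G,H,C] q_used=2 → run D
t=24: queue=[G,H,C] q_used=0 → run G
t=25: queue=[G,H,C] q_used=1 → run G
t=26: queue=[G,H,C] q_used=2 → run G
t=27: queue=[H,C,G] q_used=0 → run H
t=28: queue=[C,G] q_used=0 → run C
t=29: queue=[C,G] q_used=1 → run C
t=30: queue=[G] q_used=0 → run G
t=31: (idle)
t=32: (idle)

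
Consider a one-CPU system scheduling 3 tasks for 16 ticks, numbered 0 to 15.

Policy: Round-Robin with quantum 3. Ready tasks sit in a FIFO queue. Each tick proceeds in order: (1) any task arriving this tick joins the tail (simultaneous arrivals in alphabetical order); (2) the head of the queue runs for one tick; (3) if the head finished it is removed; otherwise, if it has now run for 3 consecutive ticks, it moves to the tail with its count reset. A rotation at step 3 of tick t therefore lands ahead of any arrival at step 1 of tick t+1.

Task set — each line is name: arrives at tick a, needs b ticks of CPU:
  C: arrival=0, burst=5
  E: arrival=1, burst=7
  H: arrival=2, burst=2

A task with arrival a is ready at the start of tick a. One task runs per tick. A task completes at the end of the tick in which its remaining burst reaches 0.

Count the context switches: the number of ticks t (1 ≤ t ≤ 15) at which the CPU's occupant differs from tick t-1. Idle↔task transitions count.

t=0: queue=[C] q_used=0 → run C
t=1: queue=[C,E] q_used=1 → run C
t=2: queue=[C,E,H] q_used=2 → run C
t=3: queue=[E,H,C] q_used=0 → run E
t=4: queue=[E,H,C] q_used=1 → run E
t=5: queue=[E,H,C] q_used=2 → run E
t=6: queue=[H,C,E] q_used=0 → run H
t=7: queue=[H,C,E] q_used=1 → run H
t=8: queue=[C,E] q_used=0 → run C
t=9: queue=[C,E] q_used=1 → run C
t=10: queue=[E] q_used=0 → run E
t=11: queue=[E] q_used=1 → run E
t=12: queue=[E] q_used=2 → run E
t=13: queue=[E] q_used=0 → run E
t=14: (idle)
t=15: (idle)

context switches = 5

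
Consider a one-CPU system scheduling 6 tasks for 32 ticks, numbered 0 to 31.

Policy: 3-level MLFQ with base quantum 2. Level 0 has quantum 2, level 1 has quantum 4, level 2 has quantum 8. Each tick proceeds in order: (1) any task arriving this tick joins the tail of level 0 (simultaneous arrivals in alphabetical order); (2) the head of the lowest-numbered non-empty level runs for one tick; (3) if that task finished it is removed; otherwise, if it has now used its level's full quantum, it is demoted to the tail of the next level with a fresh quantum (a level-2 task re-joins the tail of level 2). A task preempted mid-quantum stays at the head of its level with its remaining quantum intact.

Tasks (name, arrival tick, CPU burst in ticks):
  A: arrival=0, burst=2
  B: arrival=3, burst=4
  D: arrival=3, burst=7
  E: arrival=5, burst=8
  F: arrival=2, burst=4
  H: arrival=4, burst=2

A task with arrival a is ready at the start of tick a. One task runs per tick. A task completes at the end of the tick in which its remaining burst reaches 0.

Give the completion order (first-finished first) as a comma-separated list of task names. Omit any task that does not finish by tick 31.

completion order = A, H, F, B, D, E

t=0: L0/L1/L2 = A/-/- → run A
t=1: L0/L1/L2 = A/-/- → run A
t=2: L0/L1/L2 = F/-/- → run F
t=3: L0/L1/L2 = FBD/-/- → run F
t=4: L0/L1/L2 = BDH/F/- → run B
t=5: L0/L1/L2 = BDHE/F/- → run B
t=6: L0/L1/L2 = DHE/FB/- → run D
t=7: L0/L1/L2 = DHE/FB/- → run D
t=8: L0/L1/L2 = HE/FBD/- → run H
t=9: L0/L1/L2 = HE/FBD/- → run H
t=10: L0/L1/L2 = E/FBD/- → run E
t=11: L0/L1/L2 = E/FBD/- → run E
t=12: L0/L1/L2 = -/FBDE/- → run F
t=13: L0/L1/L2 = -/FBDE/- → run F
t=14: L0/L1/L2 = -/BDE/- → run B
t=15: L0/L1/L2 = -/BDE/- → run B
t=16: L0/L1/L2 = -/DE/- → run D
t=17: L0/L1/L2 = -/DE/- → run D
t=18: L0/L1/L2 = -/DE/- → run D
t=19: L0/L1/L2 = -/DE/- → run D
t=20: L0/L1/L2 = -/E/D → run E
t=21: L0/L1/L2 = -/E/D → run E
t=22: L0/L1/L2 = -/E/D → run E
t=23: L0/L1/L2 = -/E/D → run E
t=24: L0/L1/L2 = -/-/DE → run D
t=25: L0/L1/L2 = -/-/E → run E
t=26: L0/L1/L2 = -/-/E → run E
t=27: (idle)
t=28: (idle)
t=29: (idle)
t=30: (idle)
t=31: (idle)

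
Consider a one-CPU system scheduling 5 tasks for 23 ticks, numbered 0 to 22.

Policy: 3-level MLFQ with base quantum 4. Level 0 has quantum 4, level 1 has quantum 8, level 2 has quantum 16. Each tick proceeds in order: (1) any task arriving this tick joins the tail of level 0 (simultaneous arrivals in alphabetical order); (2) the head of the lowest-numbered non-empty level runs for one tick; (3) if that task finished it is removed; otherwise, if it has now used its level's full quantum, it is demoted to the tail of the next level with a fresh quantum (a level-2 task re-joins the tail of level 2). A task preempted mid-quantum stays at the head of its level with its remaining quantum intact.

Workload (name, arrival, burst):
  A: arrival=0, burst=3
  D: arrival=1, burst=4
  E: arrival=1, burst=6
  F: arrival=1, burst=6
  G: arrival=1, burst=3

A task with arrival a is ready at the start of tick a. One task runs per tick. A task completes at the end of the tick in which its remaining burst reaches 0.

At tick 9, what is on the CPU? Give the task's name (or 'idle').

running at tick 9 = E

t=0: L0/L1/L2 = A/-/- → run A
t=1: L0/L1/L2 = ADEFG/-/- → run A
t=2: L0/L1/L2 = ADEFG/-/- → run A
t=3: L0/L1/L2 = DEFG/-/- → run D
t=4: L0/L1/L2 = DEFG/-/- → run D
t=5: L0/L1/L2 = DEFG/-/- → run D
t=6: L0/L1/L2 = DEFG/-/- → run D
t=7: L0/L1/L2 = EFG/-/- → run E
t=8: L0/L1/L2 = EFG/-/- → run E
t=9: L0/L1/L2 = EFG/-/- → run E
t=10: L0/L1/L2 = EFG/-/- → run E
t=11: L0/L1/L2 = FG/E/- → run F
t=12: L0/L1/L2 = FG/E/- → run F
t=13: L0/L1/L2 = FG/E/- → run F
t=14: L0/L1/L2 = FG/E/- → run F
t=15: L0/L1/L2 = G/EF/- → run G
t=16: L0/L1/L2 = G/EF/- → run G
t=17: L0/L1/L2 = G/EF/- → run G
t=18: L0/L1/L2 = -/EF/- → run E
t=19: L0/L1/L2 = -/EF/- → run E
t=20: L0/L1/L2 = -/F/- → run F
t=21: L0/L1/L2 = -/F/- → run F
t=22: (idle)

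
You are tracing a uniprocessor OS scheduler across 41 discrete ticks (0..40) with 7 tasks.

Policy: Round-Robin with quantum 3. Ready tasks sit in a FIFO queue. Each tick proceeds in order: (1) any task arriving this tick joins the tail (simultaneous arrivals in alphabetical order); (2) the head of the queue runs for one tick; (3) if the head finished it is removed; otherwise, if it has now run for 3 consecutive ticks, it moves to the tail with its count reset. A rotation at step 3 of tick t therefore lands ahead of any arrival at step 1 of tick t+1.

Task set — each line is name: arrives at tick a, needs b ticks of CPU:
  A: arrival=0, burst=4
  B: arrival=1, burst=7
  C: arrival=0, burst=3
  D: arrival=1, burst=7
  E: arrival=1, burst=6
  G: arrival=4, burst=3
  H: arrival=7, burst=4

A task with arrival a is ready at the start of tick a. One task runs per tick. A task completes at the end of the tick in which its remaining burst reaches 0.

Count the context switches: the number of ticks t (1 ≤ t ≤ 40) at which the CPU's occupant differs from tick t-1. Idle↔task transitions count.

t=0: queue=[A,C] q_used=0 → run A
t=1: queue=[A,C,B,D,E] q_used=1 → run A
t=2: queue=[A,C,B,D,E] q_used=2 → run A
t=3: queue=[C,B,D,E,A] q_used=0 → run C
t=4: queue=[C,B,D,E,A,G] q_used=1 → run C
t=5: queue=[C,B,D,E,A,G] q_used=2 → run C
t=6: queue=[B,D,E,A,G] q_used=0 → run B
t=7: queue=[B,D,E,A,G,H] q_used=1 → run B
t=8: queue=[B,D,E,A,G,H] q_used=2 → run B
t=9: queue=[D,E,A,G,H,B] q_used=0 → run D
t=10: queue=[D,E,A,G,H,B] q_used=1 → run D
t=11: queue=[D,E,A,G,H,B] q_used=2 → run D
t=12: queue=[E,A,G,H,B,D] q_used=0 → run E
t=13: queue=[E,A,G,H,B,D] q_used=1 → run E
t=14: queue=[E,A,G,H,B,D] q_used=2 → run E
t=15: queue=[A,G,H,B,D,E] q_used=0 → run A
t=16: queue=[G,H,B,D,E] q_used=0 → run G
t=17: queue=[G,H,B,D,E] q_used=1 → run G
t=18: queue=[G,H,B,D,E] q_used=2 → run G
t=19: queue=[H,B,D,E] q_used=0 → run H
t=20: queue=[H,B,D,E] q_used=1 → run H
t=21: queue=[H,B,D,E] q_used=2 → run H
t=22: queue=[B,D,E,H] q_used=0 → run B
t=23: queue=[B,D,E,H] q_used=1 → run B
t=24: queue=[B,D,E,H] q_used=2 → run B
t=25: queue=[D,E,H,B] q_used=0 → run D
t=26: queue=[D,E,H,B] q_used=1 → run D
t=27: queue=[D,E,H,B] q_used=2 → run D
t=28: queue=[E,H,B,D] q_used=0 → run E
t=29: queue=[E,H,B,D] q_used=1 → run E
t=30: queue=[E,H,B,D] q_used=2 → run E
t=31: queue=[H,B,D] q_used=0 → run H
t=32: queue=[B,D] q_used=0 → run B
t=33: queue=[D] q_used=0 → run D
t=34: (idle)
t=35: (idle)
t=36: (idle)
t=37: (idle)
t=38: (idle)
t=39: (idle)
t=40: (idle)

context switches = 14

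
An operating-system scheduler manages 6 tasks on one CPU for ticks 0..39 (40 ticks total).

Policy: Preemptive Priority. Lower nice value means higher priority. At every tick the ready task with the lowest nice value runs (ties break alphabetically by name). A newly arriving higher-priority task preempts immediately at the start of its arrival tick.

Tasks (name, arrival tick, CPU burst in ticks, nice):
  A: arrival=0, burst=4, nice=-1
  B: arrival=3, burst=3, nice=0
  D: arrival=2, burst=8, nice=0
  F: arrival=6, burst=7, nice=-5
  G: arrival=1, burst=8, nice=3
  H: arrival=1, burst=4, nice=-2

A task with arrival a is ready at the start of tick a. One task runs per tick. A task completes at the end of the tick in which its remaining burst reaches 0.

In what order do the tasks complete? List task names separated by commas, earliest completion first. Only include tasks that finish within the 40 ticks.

completion order = H, F, A, B, D, G

t=0: ready={A} → run A
t=1: ready={A,G,H} → run H
t=2: ready={A,D,G,H} → run H
t=3: ready={A,B,D,G,H} → run H
t=4: ready={A,B,D,G,H} → run H
t=5: ready={A,B,D,G} → run A
t=6: ready={A,B,D,F,G} → run F
t=7: ready={A,B,D,F,G} → run F
t=8: ready={A,B,D,F,G} → run F
t=9: ready={A,B,D,F,G} → run F
t=10: ready={A,B,D,F,G} → run F
t=11: ready={A,B,D,F,G} → run F
t=12: ready={A,B,D,F,G} → run F
t=13: ready={A,B,D,G} → run A
t=14: ready={A,B,D,G} → run A
t=15: ready={B,D,G} → run B
t=16: ready={B,D,G} → run B
t=17: ready={B,D,G} → run B
t=18: ready={D,G} → run D
t=19: ready={D,G} → run D
t=20: ready={D,G} → run D
t=21: ready={D,G} → run D
t=22: ready={D,G} → run D
t=23: ready={D,G} → run D
t=24: ready={D,G} → run D
t=25: ready={D,G} → run D
t=26: ready={G} → run G
t=27: ready={G} → run G
t=28: ready={G} → run G
t=29: ready={G} → run G
t=30: ready={G} → run G
t=31: ready={G} → run G
t=32: ready={G} → run G
t=33: ready={G} → run G
t=34: (idle)
t=35: (idle)
t=36: (idle)
t=37: (idle)
t=38: (idle)
t=39: (idle)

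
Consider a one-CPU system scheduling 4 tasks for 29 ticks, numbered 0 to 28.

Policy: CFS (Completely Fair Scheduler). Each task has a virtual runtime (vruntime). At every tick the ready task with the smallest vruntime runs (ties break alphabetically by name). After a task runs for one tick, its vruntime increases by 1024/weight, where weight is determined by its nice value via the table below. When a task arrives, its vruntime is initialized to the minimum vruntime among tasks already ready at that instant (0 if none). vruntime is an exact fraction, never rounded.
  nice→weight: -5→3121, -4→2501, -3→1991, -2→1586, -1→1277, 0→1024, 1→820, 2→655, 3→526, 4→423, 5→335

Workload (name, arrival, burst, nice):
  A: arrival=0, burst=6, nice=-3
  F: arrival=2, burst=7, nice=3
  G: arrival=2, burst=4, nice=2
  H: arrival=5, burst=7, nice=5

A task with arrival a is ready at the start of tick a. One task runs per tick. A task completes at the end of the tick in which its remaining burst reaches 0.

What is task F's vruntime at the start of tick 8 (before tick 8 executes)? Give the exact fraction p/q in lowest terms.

vruntime(F, start of tick 8) = 1558016/523633

t=0: vr[A=0] → run A
t=1: vr[A=1024/1991] → run A
t=2: vr[A=2048/1991 F=2048/1991 G=2048/1991] → run A
t=3: vr[A=3072/1991 F=2048/1991 G=2048/1991] → run F
t=4: vr[A=3072/1991 F=1558016/523633 G=2048/1991] → run G
t=5: vr[A=3072/1991 F=1558016/523633 G=3380224/1304105 H=3072/1991] → run A
t=6: vr[A=4096/1991 F=1558016/523633 G=3380224/1304105 H=3072/1991] → run H
t=7: vr[A=4096/1991 F=1558016/523633 G=3380224/1304105 H=3067904/666985] → run A
t=8: vr[A=5120/1991 F=1558016/523633 G=3380224/1304105 H=3067904/666985] → run A
t=9: vr[F=1558016/523633 G=3380224/1304105 H=3067904/666985] → run G
t=10: vr[F=1558016/523633 G=5419008/1304105 H=3067904/666985] → run F
t=11: vr[F=2577408/523633 G=5419008/1304105 H=3067904/666985] → run G
t=12: vr[F=2577408/523633 G=7457792/1304105 H=3067904/666985] → run H
t=13: vr[F=2577408/523633 G=7457792/1304105 H=5106688/666985] → run F
t=14: vr[F=3596800/523633 G=7457792/1304105 H=5106688/666985] → run G
t=15: vr[F=3596800/523633 H=5106688/666985] → run F
t=16: vr[F=4616192/523633 H=5106688/666985] → run H
t=17: vr[F=4616192/523633 H=7145472/666985] → run F
t=18: vr[F=5635584/523633 H=7145472/666985] → run H
t=19: vr[F=5635584/523633 H=9184256/666985] → run F
t=20: vr[F=6654976/523633 H=9184256/666985] → run F
t=21: vr[H=9184256/666985] → run H
t=22: vr[H=2244608/133397] → run H
t=23: vr[H=13261824/666985] → run H
t=24: (idle)
t=25: (idle)
t=26: (idle)
t=27: (idle)
t=28: (idle)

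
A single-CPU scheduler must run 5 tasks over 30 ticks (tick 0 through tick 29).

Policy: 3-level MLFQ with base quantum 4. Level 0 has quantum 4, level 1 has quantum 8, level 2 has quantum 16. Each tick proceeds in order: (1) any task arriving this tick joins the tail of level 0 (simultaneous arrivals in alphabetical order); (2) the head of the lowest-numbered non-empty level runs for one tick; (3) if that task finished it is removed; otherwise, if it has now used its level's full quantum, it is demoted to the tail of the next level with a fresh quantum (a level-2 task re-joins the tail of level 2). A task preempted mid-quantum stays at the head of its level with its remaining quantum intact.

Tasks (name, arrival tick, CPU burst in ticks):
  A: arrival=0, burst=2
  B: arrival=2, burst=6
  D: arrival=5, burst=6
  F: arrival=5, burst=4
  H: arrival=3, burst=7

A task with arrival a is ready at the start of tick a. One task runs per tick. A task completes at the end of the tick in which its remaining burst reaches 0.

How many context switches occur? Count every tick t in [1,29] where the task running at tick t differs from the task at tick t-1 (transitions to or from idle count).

context switches = 8

t=0: L0/L1/L2 = A/-/- → run A
t=1: L0/L1/L2 = A/-/- → run A
t=2: L0/L1/L2 = B/-/- → run B
t=3: L0/L1/L2 = BH/-/- → run B
t=4: L0/L1/L2 = BH/-/- → run B
t=5: L0/L1/L2 = BHDF/-/- → run B
t=6: L0/L1/L2 = HDF/B/- → run H
t=7: L0/L1/L2 = HDF/B/- → run H
t=8: L0/L1/L2 = HDF/B/- → run H
t=9: L0/L1/L2 = HDF/B/- → run H
t=10: L0/L1/L2 = DF/BH/- → run D
t=11: L0/L1/L2 = DF/BH/- → run D
t=12: L0/L1/L2 = DF/BH/- → run D
t=13: L0/L1/L2 = DF/BH/- → run D
t=14: L0/L1/L2 = F/BHD/- → run F
t=15: L0/L1/L2 = F/BHD/- → run F
t=16: L0/L1/L2 = F/BHD/- → run F
t=17: L0/L1/L2 = F/BHD/- → run F
t=18: L0/L1/L2 = -/BHD/- → run B
t=19: L0/L1/L2 = -/BHD/- → run B
t=20: L0/L1/L2 = -/HD/- → run H
t=21: L0/L1/L2 = -/HD/- → run H
t=22: L0/L1/L2 = -/HD/- → run H
t=23: L0/L1/L2 = -/D/- → run D
t=24: L0/L1/L2 = -/D/- → run D
t=25: (idle)
t=26: (idle)
t=27: (idle)
t=28: (idle)
t=29: (idle)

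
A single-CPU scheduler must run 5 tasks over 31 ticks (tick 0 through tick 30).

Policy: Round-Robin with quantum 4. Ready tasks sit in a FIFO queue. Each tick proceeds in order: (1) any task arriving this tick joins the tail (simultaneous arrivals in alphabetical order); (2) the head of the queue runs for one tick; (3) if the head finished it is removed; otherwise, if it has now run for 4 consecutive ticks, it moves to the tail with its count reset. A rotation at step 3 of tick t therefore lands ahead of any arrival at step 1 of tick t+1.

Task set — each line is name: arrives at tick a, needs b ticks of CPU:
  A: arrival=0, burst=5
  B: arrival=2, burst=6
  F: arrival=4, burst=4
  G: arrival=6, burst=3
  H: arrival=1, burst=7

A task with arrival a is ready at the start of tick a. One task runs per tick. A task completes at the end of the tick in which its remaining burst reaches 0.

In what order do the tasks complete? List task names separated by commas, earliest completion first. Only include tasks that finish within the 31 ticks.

t=0: queue=[A] q_used=0 → run A
t=1: queue=[A,H] q_used=1 → run A
t=2: queue=[A,H,B] q_used=2 → run A
t=3: queue=[A,H,B] q_used=3 → run A
t=4: queue=[H,B,A,F] q_used=0 → run H
t=5: queue=[H,B,A,F] q_used=1 → run H
t=6: queue=[H,B,A,F,G] q_used=2 → run H
t=7: queue=[H,B,A,F,G] q_used=3 → run H
t=8: queue=[B,A,F,G,H] q_used=0 → run B
t=9: queue=[B,A,F,G,H] q_used=1 → run B
t=10: queue=[B,A,F,G,H] q_used=2 → run B
t=11: queue=[B,A,F,G,H] q_used=3 → run B
t=12: queue=[A,F,G,H,B] q_used=0 → run A
t=13: queue=[F,G,H,B] q_used=0 → run F
t=14: queue=[F,G,H,B] q_used=1 → run F
t=15: queue=[F,G,H,B] q_used=2 → run F
t=16: queue=[F,G,H,B] q_used=3 → run F
t=17: queue=[G,H,B] q_used=0 → run G
t=18: queue=[G,H,B] q_used=1 → run G
t=19: queue=[G,H,B] q_used=2 → run G
t=20: queue=[H,B] q_used=0 → run H
t=21: queue=[H,B] q_used=1 → run H
t=22: queue=[H,B] q_used=2 → run H
t=23: queue=[B] q_used=0 → run B
t=24: queue=[B] q_used=1 → run B
t=25: (idle)
t=26: (idle)
t=27: (idle)
t=28: (idle)
t=29: (idle)
t=30: (idle)

completion order = A, F, G, H, B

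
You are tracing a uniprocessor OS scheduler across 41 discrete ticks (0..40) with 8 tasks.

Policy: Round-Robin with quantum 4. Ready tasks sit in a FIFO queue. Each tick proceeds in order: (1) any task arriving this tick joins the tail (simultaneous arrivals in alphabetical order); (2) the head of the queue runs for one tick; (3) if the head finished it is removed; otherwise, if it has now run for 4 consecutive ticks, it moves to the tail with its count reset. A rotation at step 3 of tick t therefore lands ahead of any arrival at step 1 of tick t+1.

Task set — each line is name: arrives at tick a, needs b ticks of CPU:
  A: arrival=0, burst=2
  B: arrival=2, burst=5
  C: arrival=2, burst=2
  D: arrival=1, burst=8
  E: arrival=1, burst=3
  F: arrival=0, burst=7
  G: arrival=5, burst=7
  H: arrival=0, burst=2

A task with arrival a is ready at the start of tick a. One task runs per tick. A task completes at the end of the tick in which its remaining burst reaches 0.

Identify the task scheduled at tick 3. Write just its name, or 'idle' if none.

running at tick 3 = F

t=0: queue=[A,F,H] q_used=0 → run A
t=1: queue=[A,F,H,D,E] q_used=1 → run A
t=2: queue=[F,H,D,E,B,C] q_used=0 → run F
t=3: queue=[F,H,D,E,B,C] q_used=1 → run F
t=4: queue=[F,H,D,E,B,C] q_used=2 → run F
t=5: queue=[F,H,D,E,B,C,G] q_used=3 → run F
t=6: queue=[H,D,E,B,C,G,F] q_used=0 → run H
t=7: queue=[H,D,E,B,C,G,F] q_used=1 → run H
t=8: queue=[D,E,B,C,G,F] q_used=0 → run D
t=9: queue=[D,E,B,C,G,F] q_used=1 → run D
t=10: queue=[D,E,B,C,G,F] q_used=2 → run D
t=11: queue=[D,E,B,C,G,F] q_used=3 → run D
t=12: queue=[E,B,C,G,F,D] q_used=0 → run E
t=13: queue=[E,B,C,G,F,D] q_used=1 → run E
t=14: queue=[E,B,C,G,F,D] q_used=2 → run E
t=15: queue=[B,C,G,F,D] q_used=0 → run B
t=16: queue=[B,C,G,F,D] q_used=1 → run B
t=17: queue=[B,C,G,F,D] q_used=2 → run B
t=18: queue=[B,C,G,F,D] q_used=3 → run B
t=19: queue=[C,G,F,D,B] q_used=0 → run C
t=20: queue=[C,G,F,D,B] q_used=1 → run C
t=21: queue=[G,F,D,B] q_used=0 → run G
t=22: queue=[G,F,D,B] q_used=1 → run G
t=23: queue=[G,F,D,B] q_used=2 → run G
t=24: queue=[G,F,D,B] q_used=3 → run G
t=25: queue=[F,D,B,G] q_used=0 → run F
t=26: queue=[F,D,B,G] q_used=1 → run F
t=27: queue=[F,D,B,G] q_used=2 → run F
t=28: queue=[D,B,G] q_used=0 → run D
t=29: queue=[D,B,G] q_used=1 → run D
t=30: queue=[D,B,G] q_used=2 → run D
t=31: queue=[D,B,G] q_used=3 → run D
t=32: queue=[B,G] q_used=0 → run B
t=33: queue=[G] q_used=0 → run G
t=34: queue=[G] q_used=1 → run G
t=35: queue=[G] q_used=2 → run G
t=36: (idle)
t=37: (idle)
t=38: (idle)
t=39: (idle)
t=40: (idle)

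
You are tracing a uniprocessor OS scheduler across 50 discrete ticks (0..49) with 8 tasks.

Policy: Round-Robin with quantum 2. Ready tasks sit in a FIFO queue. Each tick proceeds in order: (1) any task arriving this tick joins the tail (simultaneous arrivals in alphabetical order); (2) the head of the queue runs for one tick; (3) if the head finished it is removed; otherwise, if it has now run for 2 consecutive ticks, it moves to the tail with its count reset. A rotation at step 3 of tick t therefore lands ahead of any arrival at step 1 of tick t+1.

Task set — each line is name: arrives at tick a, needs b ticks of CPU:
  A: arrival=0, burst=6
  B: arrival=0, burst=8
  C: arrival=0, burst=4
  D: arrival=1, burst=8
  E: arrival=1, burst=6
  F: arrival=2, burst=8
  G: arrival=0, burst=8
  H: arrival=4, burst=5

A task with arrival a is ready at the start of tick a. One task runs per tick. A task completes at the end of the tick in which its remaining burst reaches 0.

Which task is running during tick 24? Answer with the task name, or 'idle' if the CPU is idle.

running at tick 24 = D

t=0: queue=[A,B,C,G] q_used=0 → run A
t=1: queue=[A,B,C,G,D,E] q_used=1 → run A
t=2: queue=[B,C,G,D,E,A,F] q_used=0 → run B
t=3: queue=[B,C,G,D,E,A,F] q_used=1 → run B
t=4: queue=[C,G,D,E,A,F,B,H] q_used=0 → run C
t=5: queue=[C,G,D,E,A,F,B,H] q_used=1 → run C
t=6: queue=[G,D,E,A,F,B,H,C] q_used=0 → run G
t=7: queue=[G,D,E,A,F,B,H,C] q_used=1 → run G
t=8: queue=[D,E,A,F,B,H,C,G] q_used=0 → run D
t=9: queue=[D,E,A,F,B,H,C,G] q_used=1 → run D
t=10: queue=[E,A,F,B,H,C,G,D] q_used=0 → run E
t=11: queue=[E,A,F,B,H,C,G,D] q_used=1 → run E
t=12: queue=[A,F,B,H,C,G,D,E] q_used=0 → run A
t=13: queue=[A,F,B,H,C,G,D,E] q_used=1 → run A
t=14: queue=[F,B,H,C,G,D,E,A] q_used=0 → run F
t=15: queue=[F,B,H,C,G,D,E,A] q_used=1 → run F
t=16: queue=[B,H,C,G,D,E,A,F] q_used=0 → run B
t=17: queue=[B,H,C,G,D,E,A,F] q_used=1 → run B
t=18: queue=[H,C,G,D,E,A,F,B] q_used=0 → run H
t=19: queue=[H,C,G,D,E,A,F,B] q_used=1 → run H
t=20: queue=[C,G,D,E,A,F,B,H] q_used=0 → run C
t=21: queue=[C,G,D,E,A,F,B,H] q_used=1 → run C
t=22: queue=[G,D,E,A,F,B,H] q_used=0 → run G
t=23: queue=[G,D,E,A,F,B,H] q_used=1 → run G
t=24: queue=[D,E,A,F,B,H,G] q_used=0 → run D
t=25: queue=[D,E,A,F,B,H,G] q_used=1 → run D
t=26: queue=[E,A,F,B,H,G,D] q_used=0 → run E
t=27: queue=[E,A,F,B,H,G,D] q_used=1 → run E
t=28: queue=[A,F,B,H,G,D,E] q_used=0 → run A
t=29: queue=[A,F,B,H,G,D,E] q_used=1 → run A
t=30: queue=[F,B,H,G,D,E] q_used=0 → run F
t=31: queue=[F,B,H,G,D,E] q_used=1 → run F
t=32: queue=[B,H,G,D,E,F] q_used=0 → run B
t=33: queue=[B,H,G,D,E,F] q_used=1 → run B
t=34: queue=[H,G,D,E,F,B] q_used=0 → run H
t=35: queue=[H,G,D,E,F,B] q_used=1 → run H
t=36: queue=[G,D,E,F,B,H] q_used=0 → run G
t=37: queue=[G,D,E,F,B,H] q_used=1 → run G
t=38: queue=[D,E,F,B,H,G] q_used=0 → run D
t=39: queue=[D,E,F,B,H,G] q_used=1 → run D
t=40: queue=[E,F,B,H,G,D] q_used=0 → run E
t=41: queue=[E,F,B,H,G,D] q_used=1 → run E
t=42: queue=[F,B,H,G,D] q_used=0 → run F
t=43: queue=[F,B,H,G,D] q_used=1 → run F
t=44: queue=[B,H,G,D,F] q_used=0 → run B
t=45: queue=[B,H,G,D,F] q_used=1 → run B
t=46: queue=[H,G,D,F] q_used=0 → run H
t=47: queue=[G,D,F] q_used=0 → run G
t=48: queue=[G,D,F] q_used=1 → run G
t=49: queue=[D,F] q_used=0 → run D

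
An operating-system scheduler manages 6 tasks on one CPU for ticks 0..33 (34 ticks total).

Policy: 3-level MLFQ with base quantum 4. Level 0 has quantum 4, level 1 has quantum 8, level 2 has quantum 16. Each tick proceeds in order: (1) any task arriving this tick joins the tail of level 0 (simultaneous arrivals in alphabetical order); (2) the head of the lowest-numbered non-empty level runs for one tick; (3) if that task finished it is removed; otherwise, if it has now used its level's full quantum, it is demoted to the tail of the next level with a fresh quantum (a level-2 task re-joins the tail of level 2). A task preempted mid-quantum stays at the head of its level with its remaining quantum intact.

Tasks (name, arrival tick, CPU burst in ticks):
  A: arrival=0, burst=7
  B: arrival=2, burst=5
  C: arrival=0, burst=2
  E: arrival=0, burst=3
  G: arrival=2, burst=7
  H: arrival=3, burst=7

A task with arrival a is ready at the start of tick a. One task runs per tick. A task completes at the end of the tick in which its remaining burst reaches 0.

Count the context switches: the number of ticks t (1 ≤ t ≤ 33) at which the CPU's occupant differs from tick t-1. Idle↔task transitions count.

context switches = 10

t=0: L0/L1/L2 = ACE/-/- → run A
t=1: L0/L1/L2 = ACE/-/- → run A
t=2: L0/L1/L2 = ACEBG/-/- → run A
t=3: L0/L1/L2 = ACEBGH/-/- → run A
t=4: L0/L1/L2 = CEBGH/A/- → run C
t=5: L0/L1/L2 = CEBGH/A/- → run C
t=6: L0/L1/L2 = EBGH/A/- → run E
t=7: L0/L1/L2 = EBGH/A/- → run E
t=8: L0/L1/L2 = EBGH/A/- → run E
t=9: L0/L1/L2 = BGH/A/- → run B
t=10: L0/L1/L2 = BGH/A/- → run B
t=11: L0/L1/L2 = BGH/A/- → run B
t=12: L0/L1/L2 = BGH/A/- → run B
t=13: L0/L1/L2 = GH/AB/- → run G
t=14: L0/L1/L2 = GH/AB/- → run G
t=15: L0/L1/L2 = GH/AB/- → run G
t=16: L0/L1/L2 = GH/AB/- → run G
t=17: L0/L1/L2 = H/ABG/- → run H
t=18: L0/L1/L2 = H/ABG/- → run H
t=19: L0/L1/L2 = H/ABG/- → run H
t=20: L0/L1/L2 = H/ABG/- → run H
t=21: L0/L1/L2 = -/ABGH/- → run A
t=22: L0/L1/L2 = -/ABGH/- → run A
t=23: L0/L1/L2 = -/ABGH/- → run A
t=24: L0/L1/L2 = -/BGH/- → run B
t=25: L0/L1/L2 = -/GH/- → run G
t=26: L0/L1/L2 = -/GH/- → run G
t=27: L0/L1/L2 = -/GH/- → run G
t=28: L0/L1/L2 = -/H/- → run H
t=29: L0/L1/L2 = -/H/- → run H
t=30: L0/L1/L2 = -/H/- → run H
t=31: (idle)
t=32: (idle)
t=33: (idle)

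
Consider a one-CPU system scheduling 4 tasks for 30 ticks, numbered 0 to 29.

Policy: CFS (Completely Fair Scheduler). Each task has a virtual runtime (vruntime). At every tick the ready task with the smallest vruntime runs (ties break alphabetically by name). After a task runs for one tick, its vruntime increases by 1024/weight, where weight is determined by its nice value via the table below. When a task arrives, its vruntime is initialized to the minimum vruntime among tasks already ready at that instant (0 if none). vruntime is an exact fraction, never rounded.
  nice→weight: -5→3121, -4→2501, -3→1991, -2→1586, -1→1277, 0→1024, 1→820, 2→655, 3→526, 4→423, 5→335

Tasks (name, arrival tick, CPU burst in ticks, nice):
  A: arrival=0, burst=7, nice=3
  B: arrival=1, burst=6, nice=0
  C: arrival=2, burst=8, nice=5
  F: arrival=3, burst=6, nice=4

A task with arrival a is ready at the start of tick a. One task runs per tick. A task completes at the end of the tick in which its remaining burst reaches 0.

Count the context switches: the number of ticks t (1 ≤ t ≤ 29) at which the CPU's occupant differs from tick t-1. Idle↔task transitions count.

context switches = 23

t=0: vr[A=0] → run A
t=1: vr[A=512/263 B=512/263] → run A
t=2: vr[A=1024/263 B=512/263 C=512/263] → run B
t=3: vr[A=1024/263 B=775/263 C=512/263 F=512/263] → run C
t=4: vr[A=1024/263 B=775/263 C=440832/88105 F=512/263] → run F
t=5: vr[A=1024/263 B=775/263 C=440832/88105 F=485888/111249] → run B
t=6: vr[A=1024/263 B=1038/263 C=440832/88105 F=485888/111249] → run A
t=7: vr[A=1536/263 B=1038/263 C=440832/88105 F=485888/111249] → run B
t=8: vr[A=1536/263 B=1301/263 C=440832/88105 F=485888/111249] → run F
t=9: vr[A=1536/263 B=1301/263 C=440832/88105 F=755200/111249] → run B
t=10: vr[A=1536/263 B=1564/263 C=440832/88105 F=755200/111249] → run C
t=11: vr[A=1536/263 B=1564/263 C=710144/88105 F=755200/111249] → run A
t=12: vr[A=2048/263 B=1564/263 C=710144/88105 F=755200/111249] → run B
t=13: vr[A=2048/263 B=1827/263 C=710144/88105 F=755200/111249] → run F
t=14: vr[A=2048/263 B=1827/263 C=710144/88105 F=341504/37083] → run B
t=15: vr[A=2048/263 C=710144/88105 F=341504/37083] → run A
t=16: vr[A=2560/263 C=710144/88105 F=341504/37083] → run C
t=17: vr[A=2560/263 C=979456/88105 F=341504/37083] → run F
t=18: vr[A=2560/263 C=979456/88105 F=1293824/111249] → run A
t=19: vr[A=3072/263 C=979456/88105 F=1293824/111249] → run C
t=20: vr[A=3072/263 C=1248768/88105 F=1293824/111249] → run F
t=21: vr[A=3072/263 C=1248768/88105 F=1563136/111249] → run A
t=22: vr[C=1248768/88105 F=1563136/111249] → run F
t=23: vr[C=1248768/88105] → run C
t=24: vr[C=303616/17621] → run C
t=25: vr[C=1787392/88105] → run C
t=26: vr[C=2056704/88105] → run C
t=27: (idle)
t=28: (idle)
t=29: (idle)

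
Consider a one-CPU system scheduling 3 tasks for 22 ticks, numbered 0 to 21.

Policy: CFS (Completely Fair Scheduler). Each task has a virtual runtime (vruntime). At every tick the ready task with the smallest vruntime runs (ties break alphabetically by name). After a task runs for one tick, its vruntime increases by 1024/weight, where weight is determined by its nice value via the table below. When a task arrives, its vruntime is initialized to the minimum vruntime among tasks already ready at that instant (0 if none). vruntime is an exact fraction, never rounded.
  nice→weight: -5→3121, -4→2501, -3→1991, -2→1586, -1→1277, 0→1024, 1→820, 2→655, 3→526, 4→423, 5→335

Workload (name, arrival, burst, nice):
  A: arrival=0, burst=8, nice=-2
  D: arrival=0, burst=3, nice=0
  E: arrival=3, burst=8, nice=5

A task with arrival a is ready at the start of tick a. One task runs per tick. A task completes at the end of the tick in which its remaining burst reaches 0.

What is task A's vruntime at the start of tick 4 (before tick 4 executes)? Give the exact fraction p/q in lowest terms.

vruntime(A, start of tick 4) = 1024/793

t=0: vr[A=0 D=0] → run A
t=1: vr[A=512/793 D=0] → run D
t=2: vr[A=512/793 D=1] → run A
t=3: vr[A=1024/793 D=1 E=1] → run D
t=4: vr[A=1024/793 D=2 E=1] → run E
t=5: vr[A=1024/793 D=2 E=1359/335] → run A
t=6: vr[A=1536/793 D=2 E=1359/335] → run A
t=7: vr[A=2048/793 D=2 E=1359/335] → run D
t=8: vr[A=2048/793 E=1359/335] → run A
t=9: vr[A=2560/793 E=1359/335] → run A
t=10: vr[A=3072/793 E=1359/335] → run A
t=11: vr[A=3584/793 E=1359/335] → run E
t=12: vr[A=3584/793 E=2383/335] → run A
t=13: vr[E=2383/335] → run E
t=14: vr[E=3407/335] → run E
t=15: vr[E=4431/335] → run E
t=16: vr[E=1091/67] → run E
t=17: vr[E=6479/335] → run E
t=18: vr[E=7503/335] → run E
t=19: (idle)
t=20: (idle)
t=21: (idle)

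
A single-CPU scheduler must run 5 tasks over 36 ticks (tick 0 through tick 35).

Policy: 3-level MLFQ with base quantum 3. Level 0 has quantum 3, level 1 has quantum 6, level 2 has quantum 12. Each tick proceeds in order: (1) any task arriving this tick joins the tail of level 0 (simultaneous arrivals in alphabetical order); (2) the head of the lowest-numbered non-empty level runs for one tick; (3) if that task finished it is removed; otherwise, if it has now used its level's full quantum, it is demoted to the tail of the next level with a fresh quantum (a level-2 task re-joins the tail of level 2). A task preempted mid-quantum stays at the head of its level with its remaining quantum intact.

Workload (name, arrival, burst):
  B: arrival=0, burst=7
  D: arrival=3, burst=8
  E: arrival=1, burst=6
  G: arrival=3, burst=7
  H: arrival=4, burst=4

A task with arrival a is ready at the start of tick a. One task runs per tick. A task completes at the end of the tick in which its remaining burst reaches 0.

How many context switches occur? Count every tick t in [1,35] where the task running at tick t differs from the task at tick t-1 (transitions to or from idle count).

t=0: L0/L1/L2 = B/-/- → run B
t=1: L0/L1/L2 = BE/-/- → run B
t=2: L0/L1/L2 = BE/-/- → run B
t=3: L0/L1/L2 = EDG/B/- → run E
t=4: L0/L1/L2 = EDGH/B/- → run E
t=5: L0/L1/L2 = EDGH/B/- → run E
t=6: L0/L1/L2 = DGH/BE/- → run D
t=7: L0/L1/L2 = DGH/BE/- → run D
t=8: L0/L1/L2 = DGH/BE/- → run D
t=9: L0/L1/L2 = GH/BED/- → run G
t=10: L0/L1/L2 = GH/BED/- → run G
t=11: L0/L1/L2 = GH/BED/- → run G
t=12: L0/L1/L2 = H/BEDG/- → run H
t=13: L0/L1/L2 = H/BEDG/- → run H
t=14: L0/L1/L2 = H/BEDG/- → run H
t=15: L0/L1/L2 = -/BEDGH/- → run B
t=16: L0/L1/L2 = -/BEDGH/- → run B
t=17: L0/L1/L2 = -/BEDGH/- → run B
t=18: L0/L1/L2 = -/BEDGH/- → run B
t=19: L0/L1/L2 = -/EDGH/- → run E
t=20: L0/L1/L2 = -/EDGH/- → run E
t=21: L0/L1/L2 = -/EDGH/- → run E
t=22: L0/L1/L2 = -/DGH/- → run D
t=23: L0/L1/L2 = -/DGH/- → run D
t=24: L0/L1/L2 = -/DGH/- → run D
t=25: L0/L1/L2 = -/DGH/- → run D
t=26: L0/L1/L2 = -/DGH/- → run D
t=27: L0/L1/L2 = -/GH/- → run G
t=28: L0/L1/L2 = -/GH/- → run G
t=29: L0/L1/L2 = -/GH/- → run G
t=30: L0/L1/L2 = -/GH/- → run G
t=31: L0/L1/L2 = -/H/- → run H
t=32: (idle)
t=33: (idle)
t=34: (idle)
t=35: (idle)

context switches = 10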